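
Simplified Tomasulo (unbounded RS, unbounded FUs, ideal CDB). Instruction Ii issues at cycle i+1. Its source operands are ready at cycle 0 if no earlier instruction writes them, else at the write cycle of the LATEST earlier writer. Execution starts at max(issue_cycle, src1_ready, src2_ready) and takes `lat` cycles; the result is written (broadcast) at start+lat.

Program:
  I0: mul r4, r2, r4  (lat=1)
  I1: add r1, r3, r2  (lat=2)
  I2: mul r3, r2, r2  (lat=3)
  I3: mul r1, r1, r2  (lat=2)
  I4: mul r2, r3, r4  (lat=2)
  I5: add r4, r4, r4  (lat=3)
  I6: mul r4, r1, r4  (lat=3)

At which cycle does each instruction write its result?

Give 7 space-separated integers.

Answer: 2 4 6 6 8 9 12

Derivation:
I0 mul r4: issue@1 deps=(None,None) exec_start@1 write@2
I1 add r1: issue@2 deps=(None,None) exec_start@2 write@4
I2 mul r3: issue@3 deps=(None,None) exec_start@3 write@6
I3 mul r1: issue@4 deps=(1,None) exec_start@4 write@6
I4 mul r2: issue@5 deps=(2,0) exec_start@6 write@8
I5 add r4: issue@6 deps=(0,0) exec_start@6 write@9
I6 mul r4: issue@7 deps=(3,5) exec_start@9 write@12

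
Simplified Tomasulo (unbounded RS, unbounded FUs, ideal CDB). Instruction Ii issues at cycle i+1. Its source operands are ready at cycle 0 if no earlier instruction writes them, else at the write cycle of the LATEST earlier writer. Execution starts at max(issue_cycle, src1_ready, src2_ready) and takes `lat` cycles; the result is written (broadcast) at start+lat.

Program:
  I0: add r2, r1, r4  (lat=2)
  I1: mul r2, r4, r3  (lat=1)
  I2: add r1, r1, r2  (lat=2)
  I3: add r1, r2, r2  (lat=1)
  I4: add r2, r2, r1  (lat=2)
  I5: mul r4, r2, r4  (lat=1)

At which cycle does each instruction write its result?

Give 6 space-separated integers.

Answer: 3 3 5 5 7 8

Derivation:
I0 add r2: issue@1 deps=(None,None) exec_start@1 write@3
I1 mul r2: issue@2 deps=(None,None) exec_start@2 write@3
I2 add r1: issue@3 deps=(None,1) exec_start@3 write@5
I3 add r1: issue@4 deps=(1,1) exec_start@4 write@5
I4 add r2: issue@5 deps=(1,3) exec_start@5 write@7
I5 mul r4: issue@6 deps=(4,None) exec_start@7 write@8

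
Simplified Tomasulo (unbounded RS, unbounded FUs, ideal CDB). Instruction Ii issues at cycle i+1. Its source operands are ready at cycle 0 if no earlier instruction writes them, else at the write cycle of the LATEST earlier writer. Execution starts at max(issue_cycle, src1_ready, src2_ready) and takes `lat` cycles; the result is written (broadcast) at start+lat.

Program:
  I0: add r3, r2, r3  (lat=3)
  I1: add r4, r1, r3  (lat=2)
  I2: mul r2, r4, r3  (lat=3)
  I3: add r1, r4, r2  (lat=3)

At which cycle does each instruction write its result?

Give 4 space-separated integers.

I0 add r3: issue@1 deps=(None,None) exec_start@1 write@4
I1 add r4: issue@2 deps=(None,0) exec_start@4 write@6
I2 mul r2: issue@3 deps=(1,0) exec_start@6 write@9
I3 add r1: issue@4 deps=(1,2) exec_start@9 write@12

Answer: 4 6 9 12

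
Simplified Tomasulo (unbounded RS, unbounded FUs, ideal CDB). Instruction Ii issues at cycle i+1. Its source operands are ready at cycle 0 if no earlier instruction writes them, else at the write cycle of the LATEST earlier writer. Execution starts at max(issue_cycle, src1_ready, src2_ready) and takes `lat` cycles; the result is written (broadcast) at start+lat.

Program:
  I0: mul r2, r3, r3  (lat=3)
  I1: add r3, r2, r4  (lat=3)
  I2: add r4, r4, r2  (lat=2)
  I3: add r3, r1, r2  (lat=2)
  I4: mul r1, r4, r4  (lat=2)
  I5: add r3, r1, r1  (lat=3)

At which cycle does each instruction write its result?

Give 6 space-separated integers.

Answer: 4 7 6 6 8 11

Derivation:
I0 mul r2: issue@1 deps=(None,None) exec_start@1 write@4
I1 add r3: issue@2 deps=(0,None) exec_start@4 write@7
I2 add r4: issue@3 deps=(None,0) exec_start@4 write@6
I3 add r3: issue@4 deps=(None,0) exec_start@4 write@6
I4 mul r1: issue@5 deps=(2,2) exec_start@6 write@8
I5 add r3: issue@6 deps=(4,4) exec_start@8 write@11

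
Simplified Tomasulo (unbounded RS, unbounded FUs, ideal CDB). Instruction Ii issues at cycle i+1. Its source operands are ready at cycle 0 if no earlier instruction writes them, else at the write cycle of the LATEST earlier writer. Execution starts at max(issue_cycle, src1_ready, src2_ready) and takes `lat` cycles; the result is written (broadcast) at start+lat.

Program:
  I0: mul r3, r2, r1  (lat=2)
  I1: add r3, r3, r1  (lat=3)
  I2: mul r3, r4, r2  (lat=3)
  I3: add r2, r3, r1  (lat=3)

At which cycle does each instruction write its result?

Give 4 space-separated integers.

Answer: 3 6 6 9

Derivation:
I0 mul r3: issue@1 deps=(None,None) exec_start@1 write@3
I1 add r3: issue@2 deps=(0,None) exec_start@3 write@6
I2 mul r3: issue@3 deps=(None,None) exec_start@3 write@6
I3 add r2: issue@4 deps=(2,None) exec_start@6 write@9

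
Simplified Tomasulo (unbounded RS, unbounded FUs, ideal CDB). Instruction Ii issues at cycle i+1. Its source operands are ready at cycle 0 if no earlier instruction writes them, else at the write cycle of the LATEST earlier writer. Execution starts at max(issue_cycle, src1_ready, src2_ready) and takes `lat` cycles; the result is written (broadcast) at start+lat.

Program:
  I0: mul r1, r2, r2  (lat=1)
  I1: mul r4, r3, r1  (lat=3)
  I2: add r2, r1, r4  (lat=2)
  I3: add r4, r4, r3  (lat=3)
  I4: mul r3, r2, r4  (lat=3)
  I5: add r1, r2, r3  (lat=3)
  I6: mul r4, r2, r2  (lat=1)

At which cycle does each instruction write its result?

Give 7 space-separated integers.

Answer: 2 5 7 8 11 14 8

Derivation:
I0 mul r1: issue@1 deps=(None,None) exec_start@1 write@2
I1 mul r4: issue@2 deps=(None,0) exec_start@2 write@5
I2 add r2: issue@3 deps=(0,1) exec_start@5 write@7
I3 add r4: issue@4 deps=(1,None) exec_start@5 write@8
I4 mul r3: issue@5 deps=(2,3) exec_start@8 write@11
I5 add r1: issue@6 deps=(2,4) exec_start@11 write@14
I6 mul r4: issue@7 deps=(2,2) exec_start@7 write@8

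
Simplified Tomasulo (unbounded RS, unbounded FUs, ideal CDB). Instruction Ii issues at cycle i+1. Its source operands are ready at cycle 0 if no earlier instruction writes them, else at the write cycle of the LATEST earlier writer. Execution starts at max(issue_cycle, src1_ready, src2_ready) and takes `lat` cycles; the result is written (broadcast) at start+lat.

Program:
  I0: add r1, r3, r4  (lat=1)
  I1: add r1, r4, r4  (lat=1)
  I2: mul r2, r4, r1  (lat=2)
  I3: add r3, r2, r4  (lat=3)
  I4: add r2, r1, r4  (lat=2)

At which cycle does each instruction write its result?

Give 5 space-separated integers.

Answer: 2 3 5 8 7

Derivation:
I0 add r1: issue@1 deps=(None,None) exec_start@1 write@2
I1 add r1: issue@2 deps=(None,None) exec_start@2 write@3
I2 mul r2: issue@3 deps=(None,1) exec_start@3 write@5
I3 add r3: issue@4 deps=(2,None) exec_start@5 write@8
I4 add r2: issue@5 deps=(1,None) exec_start@5 write@7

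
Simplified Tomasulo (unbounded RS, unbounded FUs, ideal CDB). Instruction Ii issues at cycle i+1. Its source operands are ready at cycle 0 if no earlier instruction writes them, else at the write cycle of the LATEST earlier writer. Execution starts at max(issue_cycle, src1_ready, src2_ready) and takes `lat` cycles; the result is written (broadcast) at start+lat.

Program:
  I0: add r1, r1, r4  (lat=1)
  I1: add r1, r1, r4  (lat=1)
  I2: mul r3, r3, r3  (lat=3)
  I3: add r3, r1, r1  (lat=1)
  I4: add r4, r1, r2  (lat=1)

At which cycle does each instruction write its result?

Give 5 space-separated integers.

Answer: 2 3 6 5 6

Derivation:
I0 add r1: issue@1 deps=(None,None) exec_start@1 write@2
I1 add r1: issue@2 deps=(0,None) exec_start@2 write@3
I2 mul r3: issue@3 deps=(None,None) exec_start@3 write@6
I3 add r3: issue@4 deps=(1,1) exec_start@4 write@5
I4 add r4: issue@5 deps=(1,None) exec_start@5 write@6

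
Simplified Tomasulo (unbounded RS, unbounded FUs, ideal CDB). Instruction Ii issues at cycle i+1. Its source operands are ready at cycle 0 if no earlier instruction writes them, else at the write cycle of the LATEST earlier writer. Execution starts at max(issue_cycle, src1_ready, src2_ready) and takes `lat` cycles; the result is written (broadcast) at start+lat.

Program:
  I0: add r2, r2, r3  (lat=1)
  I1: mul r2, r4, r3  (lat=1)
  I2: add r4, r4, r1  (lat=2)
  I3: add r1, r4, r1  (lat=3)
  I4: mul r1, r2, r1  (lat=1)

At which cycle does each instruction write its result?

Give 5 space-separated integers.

I0 add r2: issue@1 deps=(None,None) exec_start@1 write@2
I1 mul r2: issue@2 deps=(None,None) exec_start@2 write@3
I2 add r4: issue@3 deps=(None,None) exec_start@3 write@5
I3 add r1: issue@4 deps=(2,None) exec_start@5 write@8
I4 mul r1: issue@5 deps=(1,3) exec_start@8 write@9

Answer: 2 3 5 8 9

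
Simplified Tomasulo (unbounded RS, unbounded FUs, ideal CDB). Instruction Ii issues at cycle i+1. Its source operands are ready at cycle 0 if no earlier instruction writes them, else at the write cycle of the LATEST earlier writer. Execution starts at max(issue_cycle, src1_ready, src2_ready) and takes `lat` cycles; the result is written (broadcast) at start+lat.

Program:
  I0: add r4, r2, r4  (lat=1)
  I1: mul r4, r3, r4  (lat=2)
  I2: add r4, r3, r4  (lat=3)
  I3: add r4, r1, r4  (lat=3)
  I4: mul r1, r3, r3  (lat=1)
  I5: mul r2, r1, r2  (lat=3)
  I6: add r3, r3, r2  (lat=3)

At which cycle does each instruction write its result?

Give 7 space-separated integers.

Answer: 2 4 7 10 6 9 12

Derivation:
I0 add r4: issue@1 deps=(None,None) exec_start@1 write@2
I1 mul r4: issue@2 deps=(None,0) exec_start@2 write@4
I2 add r4: issue@3 deps=(None,1) exec_start@4 write@7
I3 add r4: issue@4 deps=(None,2) exec_start@7 write@10
I4 mul r1: issue@5 deps=(None,None) exec_start@5 write@6
I5 mul r2: issue@6 deps=(4,None) exec_start@6 write@9
I6 add r3: issue@7 deps=(None,5) exec_start@9 write@12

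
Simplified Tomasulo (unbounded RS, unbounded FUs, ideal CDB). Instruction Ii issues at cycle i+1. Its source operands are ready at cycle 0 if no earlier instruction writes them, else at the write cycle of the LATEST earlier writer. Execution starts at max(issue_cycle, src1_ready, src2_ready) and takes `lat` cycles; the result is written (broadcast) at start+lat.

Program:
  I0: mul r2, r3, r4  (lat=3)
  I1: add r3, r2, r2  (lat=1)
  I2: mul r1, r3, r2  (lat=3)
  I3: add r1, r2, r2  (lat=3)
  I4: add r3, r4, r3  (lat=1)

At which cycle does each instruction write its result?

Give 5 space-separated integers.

I0 mul r2: issue@1 deps=(None,None) exec_start@1 write@4
I1 add r3: issue@2 deps=(0,0) exec_start@4 write@5
I2 mul r1: issue@3 deps=(1,0) exec_start@5 write@8
I3 add r1: issue@4 deps=(0,0) exec_start@4 write@7
I4 add r3: issue@5 deps=(None,1) exec_start@5 write@6

Answer: 4 5 8 7 6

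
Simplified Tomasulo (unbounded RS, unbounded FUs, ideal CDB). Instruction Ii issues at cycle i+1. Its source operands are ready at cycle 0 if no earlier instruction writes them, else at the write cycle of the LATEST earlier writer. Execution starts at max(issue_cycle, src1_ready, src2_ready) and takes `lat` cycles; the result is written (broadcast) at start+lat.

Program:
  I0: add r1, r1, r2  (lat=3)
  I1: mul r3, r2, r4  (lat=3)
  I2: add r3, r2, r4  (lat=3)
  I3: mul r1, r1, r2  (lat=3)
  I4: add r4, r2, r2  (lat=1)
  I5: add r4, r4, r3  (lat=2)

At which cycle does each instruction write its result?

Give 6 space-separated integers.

I0 add r1: issue@1 deps=(None,None) exec_start@1 write@4
I1 mul r3: issue@2 deps=(None,None) exec_start@2 write@5
I2 add r3: issue@3 deps=(None,None) exec_start@3 write@6
I3 mul r1: issue@4 deps=(0,None) exec_start@4 write@7
I4 add r4: issue@5 deps=(None,None) exec_start@5 write@6
I5 add r4: issue@6 deps=(4,2) exec_start@6 write@8

Answer: 4 5 6 7 6 8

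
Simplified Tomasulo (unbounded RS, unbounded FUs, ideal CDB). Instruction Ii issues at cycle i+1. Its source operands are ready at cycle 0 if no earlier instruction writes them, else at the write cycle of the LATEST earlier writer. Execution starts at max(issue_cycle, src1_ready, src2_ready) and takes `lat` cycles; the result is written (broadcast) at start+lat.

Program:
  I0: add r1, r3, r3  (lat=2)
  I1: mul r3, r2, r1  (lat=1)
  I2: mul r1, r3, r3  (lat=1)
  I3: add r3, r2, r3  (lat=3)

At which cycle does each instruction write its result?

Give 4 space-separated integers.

I0 add r1: issue@1 deps=(None,None) exec_start@1 write@3
I1 mul r3: issue@2 deps=(None,0) exec_start@3 write@4
I2 mul r1: issue@3 deps=(1,1) exec_start@4 write@5
I3 add r3: issue@4 deps=(None,1) exec_start@4 write@7

Answer: 3 4 5 7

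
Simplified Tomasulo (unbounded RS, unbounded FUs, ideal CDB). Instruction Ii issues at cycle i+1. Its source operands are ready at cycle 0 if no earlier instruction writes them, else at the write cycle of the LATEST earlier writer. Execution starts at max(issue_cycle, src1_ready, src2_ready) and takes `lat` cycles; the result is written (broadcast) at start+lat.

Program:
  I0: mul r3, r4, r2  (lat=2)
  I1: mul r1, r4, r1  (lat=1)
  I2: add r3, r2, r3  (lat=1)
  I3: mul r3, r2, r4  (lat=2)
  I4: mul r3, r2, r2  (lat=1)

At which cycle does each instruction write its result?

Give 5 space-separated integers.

Answer: 3 3 4 6 6

Derivation:
I0 mul r3: issue@1 deps=(None,None) exec_start@1 write@3
I1 mul r1: issue@2 deps=(None,None) exec_start@2 write@3
I2 add r3: issue@3 deps=(None,0) exec_start@3 write@4
I3 mul r3: issue@4 deps=(None,None) exec_start@4 write@6
I4 mul r3: issue@5 deps=(None,None) exec_start@5 write@6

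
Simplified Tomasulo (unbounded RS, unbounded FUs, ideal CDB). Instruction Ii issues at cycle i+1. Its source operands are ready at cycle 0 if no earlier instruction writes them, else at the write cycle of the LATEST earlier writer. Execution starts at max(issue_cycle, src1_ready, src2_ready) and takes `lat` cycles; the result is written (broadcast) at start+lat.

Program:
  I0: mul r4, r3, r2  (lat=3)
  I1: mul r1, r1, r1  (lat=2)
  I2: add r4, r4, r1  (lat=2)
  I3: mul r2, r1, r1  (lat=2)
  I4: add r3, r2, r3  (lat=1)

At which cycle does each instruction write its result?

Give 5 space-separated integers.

I0 mul r4: issue@1 deps=(None,None) exec_start@1 write@4
I1 mul r1: issue@2 deps=(None,None) exec_start@2 write@4
I2 add r4: issue@3 deps=(0,1) exec_start@4 write@6
I3 mul r2: issue@4 deps=(1,1) exec_start@4 write@6
I4 add r3: issue@5 deps=(3,None) exec_start@6 write@7

Answer: 4 4 6 6 7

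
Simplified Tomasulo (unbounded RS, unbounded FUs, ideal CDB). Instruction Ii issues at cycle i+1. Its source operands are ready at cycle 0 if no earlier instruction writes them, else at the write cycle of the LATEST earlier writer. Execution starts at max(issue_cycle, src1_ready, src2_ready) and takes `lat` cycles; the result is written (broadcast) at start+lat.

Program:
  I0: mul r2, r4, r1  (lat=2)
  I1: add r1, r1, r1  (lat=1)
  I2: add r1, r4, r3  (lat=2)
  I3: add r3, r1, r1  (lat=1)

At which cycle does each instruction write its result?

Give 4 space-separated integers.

Answer: 3 3 5 6

Derivation:
I0 mul r2: issue@1 deps=(None,None) exec_start@1 write@3
I1 add r1: issue@2 deps=(None,None) exec_start@2 write@3
I2 add r1: issue@3 deps=(None,None) exec_start@3 write@5
I3 add r3: issue@4 deps=(2,2) exec_start@5 write@6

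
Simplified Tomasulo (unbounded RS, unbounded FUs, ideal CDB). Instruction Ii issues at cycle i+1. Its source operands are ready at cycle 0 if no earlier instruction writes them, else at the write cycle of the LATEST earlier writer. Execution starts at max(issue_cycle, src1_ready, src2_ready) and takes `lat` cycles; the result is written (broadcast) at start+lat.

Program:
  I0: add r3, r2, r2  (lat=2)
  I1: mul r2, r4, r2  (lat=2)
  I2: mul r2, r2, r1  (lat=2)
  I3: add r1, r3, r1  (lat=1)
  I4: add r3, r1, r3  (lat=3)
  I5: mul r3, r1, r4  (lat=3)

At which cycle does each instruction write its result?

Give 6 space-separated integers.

I0 add r3: issue@1 deps=(None,None) exec_start@1 write@3
I1 mul r2: issue@2 deps=(None,None) exec_start@2 write@4
I2 mul r2: issue@3 deps=(1,None) exec_start@4 write@6
I3 add r1: issue@4 deps=(0,None) exec_start@4 write@5
I4 add r3: issue@5 deps=(3,0) exec_start@5 write@8
I5 mul r3: issue@6 deps=(3,None) exec_start@6 write@9

Answer: 3 4 6 5 8 9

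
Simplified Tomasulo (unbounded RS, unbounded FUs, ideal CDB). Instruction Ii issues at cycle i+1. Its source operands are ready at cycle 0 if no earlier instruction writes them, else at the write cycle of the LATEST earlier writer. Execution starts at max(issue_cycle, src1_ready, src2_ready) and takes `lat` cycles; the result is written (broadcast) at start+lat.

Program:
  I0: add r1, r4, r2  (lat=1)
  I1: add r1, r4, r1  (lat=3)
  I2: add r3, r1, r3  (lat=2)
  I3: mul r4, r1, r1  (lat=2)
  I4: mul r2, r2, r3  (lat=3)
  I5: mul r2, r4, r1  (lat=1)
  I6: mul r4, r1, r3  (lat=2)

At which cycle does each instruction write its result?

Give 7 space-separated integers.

I0 add r1: issue@1 deps=(None,None) exec_start@1 write@2
I1 add r1: issue@2 deps=(None,0) exec_start@2 write@5
I2 add r3: issue@3 deps=(1,None) exec_start@5 write@7
I3 mul r4: issue@4 deps=(1,1) exec_start@5 write@7
I4 mul r2: issue@5 deps=(None,2) exec_start@7 write@10
I5 mul r2: issue@6 deps=(3,1) exec_start@7 write@8
I6 mul r4: issue@7 deps=(1,2) exec_start@7 write@9

Answer: 2 5 7 7 10 8 9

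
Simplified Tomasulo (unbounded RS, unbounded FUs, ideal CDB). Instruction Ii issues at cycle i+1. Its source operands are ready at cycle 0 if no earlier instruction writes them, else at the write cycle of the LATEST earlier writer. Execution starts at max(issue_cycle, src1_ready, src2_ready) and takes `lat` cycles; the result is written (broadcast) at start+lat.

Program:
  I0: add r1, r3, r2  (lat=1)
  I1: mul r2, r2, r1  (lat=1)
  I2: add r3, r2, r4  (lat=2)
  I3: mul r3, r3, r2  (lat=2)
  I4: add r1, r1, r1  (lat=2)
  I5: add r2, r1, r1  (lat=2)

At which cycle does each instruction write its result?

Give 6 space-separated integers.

Answer: 2 3 5 7 7 9

Derivation:
I0 add r1: issue@1 deps=(None,None) exec_start@1 write@2
I1 mul r2: issue@2 deps=(None,0) exec_start@2 write@3
I2 add r3: issue@3 deps=(1,None) exec_start@3 write@5
I3 mul r3: issue@4 deps=(2,1) exec_start@5 write@7
I4 add r1: issue@5 deps=(0,0) exec_start@5 write@7
I5 add r2: issue@6 deps=(4,4) exec_start@7 write@9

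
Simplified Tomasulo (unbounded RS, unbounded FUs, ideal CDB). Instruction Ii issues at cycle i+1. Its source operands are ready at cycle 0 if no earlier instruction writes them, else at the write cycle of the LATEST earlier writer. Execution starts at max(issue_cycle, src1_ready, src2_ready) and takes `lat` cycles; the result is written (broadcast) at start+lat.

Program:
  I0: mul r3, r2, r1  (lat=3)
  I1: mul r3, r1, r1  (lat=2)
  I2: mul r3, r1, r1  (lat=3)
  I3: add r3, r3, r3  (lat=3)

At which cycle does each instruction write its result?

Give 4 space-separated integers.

Answer: 4 4 6 9

Derivation:
I0 mul r3: issue@1 deps=(None,None) exec_start@1 write@4
I1 mul r3: issue@2 deps=(None,None) exec_start@2 write@4
I2 mul r3: issue@3 deps=(None,None) exec_start@3 write@6
I3 add r3: issue@4 deps=(2,2) exec_start@6 write@9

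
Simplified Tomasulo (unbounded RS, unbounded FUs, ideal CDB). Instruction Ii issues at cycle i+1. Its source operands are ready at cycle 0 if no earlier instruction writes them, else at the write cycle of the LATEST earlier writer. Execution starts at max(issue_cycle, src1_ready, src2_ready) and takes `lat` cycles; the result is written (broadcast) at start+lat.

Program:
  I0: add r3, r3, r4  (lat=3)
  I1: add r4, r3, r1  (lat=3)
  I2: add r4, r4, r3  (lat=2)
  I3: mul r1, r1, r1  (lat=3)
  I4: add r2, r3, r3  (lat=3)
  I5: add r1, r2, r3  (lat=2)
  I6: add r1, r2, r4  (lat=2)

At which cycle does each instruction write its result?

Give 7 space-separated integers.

I0 add r3: issue@1 deps=(None,None) exec_start@1 write@4
I1 add r4: issue@2 deps=(0,None) exec_start@4 write@7
I2 add r4: issue@3 deps=(1,0) exec_start@7 write@9
I3 mul r1: issue@4 deps=(None,None) exec_start@4 write@7
I4 add r2: issue@5 deps=(0,0) exec_start@5 write@8
I5 add r1: issue@6 deps=(4,0) exec_start@8 write@10
I6 add r1: issue@7 deps=(4,2) exec_start@9 write@11

Answer: 4 7 9 7 8 10 11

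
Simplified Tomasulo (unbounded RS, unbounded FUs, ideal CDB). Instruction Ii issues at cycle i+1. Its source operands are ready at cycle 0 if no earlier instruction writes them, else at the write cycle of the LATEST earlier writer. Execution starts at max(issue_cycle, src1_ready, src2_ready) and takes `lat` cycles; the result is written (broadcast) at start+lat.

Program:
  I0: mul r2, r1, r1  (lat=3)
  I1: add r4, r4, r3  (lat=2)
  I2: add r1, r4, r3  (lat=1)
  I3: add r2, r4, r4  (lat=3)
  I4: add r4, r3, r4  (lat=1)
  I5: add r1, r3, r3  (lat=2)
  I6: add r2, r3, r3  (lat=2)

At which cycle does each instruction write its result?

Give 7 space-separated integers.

I0 mul r2: issue@1 deps=(None,None) exec_start@1 write@4
I1 add r4: issue@2 deps=(None,None) exec_start@2 write@4
I2 add r1: issue@3 deps=(1,None) exec_start@4 write@5
I3 add r2: issue@4 deps=(1,1) exec_start@4 write@7
I4 add r4: issue@5 deps=(None,1) exec_start@5 write@6
I5 add r1: issue@6 deps=(None,None) exec_start@6 write@8
I6 add r2: issue@7 deps=(None,None) exec_start@7 write@9

Answer: 4 4 5 7 6 8 9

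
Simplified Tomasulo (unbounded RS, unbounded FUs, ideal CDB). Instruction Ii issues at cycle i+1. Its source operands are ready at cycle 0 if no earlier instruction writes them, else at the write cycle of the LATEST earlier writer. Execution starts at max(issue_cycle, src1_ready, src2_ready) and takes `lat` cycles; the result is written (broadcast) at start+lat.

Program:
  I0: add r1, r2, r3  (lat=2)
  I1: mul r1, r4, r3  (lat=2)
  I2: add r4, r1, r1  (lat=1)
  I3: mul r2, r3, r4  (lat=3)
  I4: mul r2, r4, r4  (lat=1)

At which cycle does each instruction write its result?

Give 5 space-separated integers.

Answer: 3 4 5 8 6

Derivation:
I0 add r1: issue@1 deps=(None,None) exec_start@1 write@3
I1 mul r1: issue@2 deps=(None,None) exec_start@2 write@4
I2 add r4: issue@3 deps=(1,1) exec_start@4 write@5
I3 mul r2: issue@4 deps=(None,2) exec_start@5 write@8
I4 mul r2: issue@5 deps=(2,2) exec_start@5 write@6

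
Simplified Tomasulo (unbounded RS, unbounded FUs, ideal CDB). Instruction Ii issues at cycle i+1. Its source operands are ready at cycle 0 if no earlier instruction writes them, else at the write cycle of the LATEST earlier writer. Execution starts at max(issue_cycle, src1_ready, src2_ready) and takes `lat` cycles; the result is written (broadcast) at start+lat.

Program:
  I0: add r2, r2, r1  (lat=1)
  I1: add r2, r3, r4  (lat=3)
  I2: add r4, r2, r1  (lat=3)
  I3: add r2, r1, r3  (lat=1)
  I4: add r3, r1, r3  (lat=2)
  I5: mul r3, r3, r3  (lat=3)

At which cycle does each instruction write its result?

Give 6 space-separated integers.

Answer: 2 5 8 5 7 10

Derivation:
I0 add r2: issue@1 deps=(None,None) exec_start@1 write@2
I1 add r2: issue@2 deps=(None,None) exec_start@2 write@5
I2 add r4: issue@3 deps=(1,None) exec_start@5 write@8
I3 add r2: issue@4 deps=(None,None) exec_start@4 write@5
I4 add r3: issue@5 deps=(None,None) exec_start@5 write@7
I5 mul r3: issue@6 deps=(4,4) exec_start@7 write@10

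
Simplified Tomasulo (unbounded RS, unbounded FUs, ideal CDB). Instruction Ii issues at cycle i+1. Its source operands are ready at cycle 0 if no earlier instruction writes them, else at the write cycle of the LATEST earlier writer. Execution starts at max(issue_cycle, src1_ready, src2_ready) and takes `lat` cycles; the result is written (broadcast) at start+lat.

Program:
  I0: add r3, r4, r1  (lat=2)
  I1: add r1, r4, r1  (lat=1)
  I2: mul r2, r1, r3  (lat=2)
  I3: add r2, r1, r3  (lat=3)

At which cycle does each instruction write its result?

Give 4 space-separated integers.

I0 add r3: issue@1 deps=(None,None) exec_start@1 write@3
I1 add r1: issue@2 deps=(None,None) exec_start@2 write@3
I2 mul r2: issue@3 deps=(1,0) exec_start@3 write@5
I3 add r2: issue@4 deps=(1,0) exec_start@4 write@7

Answer: 3 3 5 7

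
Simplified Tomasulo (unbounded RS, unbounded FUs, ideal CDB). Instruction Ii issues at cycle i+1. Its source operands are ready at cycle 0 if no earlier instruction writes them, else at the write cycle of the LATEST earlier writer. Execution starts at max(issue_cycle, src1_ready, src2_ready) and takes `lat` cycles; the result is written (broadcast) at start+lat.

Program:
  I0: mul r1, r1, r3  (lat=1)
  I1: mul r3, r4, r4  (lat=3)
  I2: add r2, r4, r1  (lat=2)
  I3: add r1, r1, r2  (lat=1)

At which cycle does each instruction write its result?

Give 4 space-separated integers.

Answer: 2 5 5 6

Derivation:
I0 mul r1: issue@1 deps=(None,None) exec_start@1 write@2
I1 mul r3: issue@2 deps=(None,None) exec_start@2 write@5
I2 add r2: issue@3 deps=(None,0) exec_start@3 write@5
I3 add r1: issue@4 deps=(0,2) exec_start@5 write@6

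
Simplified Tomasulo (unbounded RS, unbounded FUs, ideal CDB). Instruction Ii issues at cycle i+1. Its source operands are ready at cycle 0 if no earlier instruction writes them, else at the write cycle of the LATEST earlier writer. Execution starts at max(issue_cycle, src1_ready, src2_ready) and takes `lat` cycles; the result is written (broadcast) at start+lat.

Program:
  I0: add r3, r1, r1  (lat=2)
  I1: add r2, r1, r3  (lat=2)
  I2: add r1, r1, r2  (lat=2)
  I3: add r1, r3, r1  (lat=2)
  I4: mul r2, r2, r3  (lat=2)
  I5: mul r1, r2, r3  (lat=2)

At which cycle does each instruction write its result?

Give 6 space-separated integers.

I0 add r3: issue@1 deps=(None,None) exec_start@1 write@3
I1 add r2: issue@2 deps=(None,0) exec_start@3 write@5
I2 add r1: issue@3 deps=(None,1) exec_start@5 write@7
I3 add r1: issue@4 deps=(0,2) exec_start@7 write@9
I4 mul r2: issue@5 deps=(1,0) exec_start@5 write@7
I5 mul r1: issue@6 deps=(4,0) exec_start@7 write@9

Answer: 3 5 7 9 7 9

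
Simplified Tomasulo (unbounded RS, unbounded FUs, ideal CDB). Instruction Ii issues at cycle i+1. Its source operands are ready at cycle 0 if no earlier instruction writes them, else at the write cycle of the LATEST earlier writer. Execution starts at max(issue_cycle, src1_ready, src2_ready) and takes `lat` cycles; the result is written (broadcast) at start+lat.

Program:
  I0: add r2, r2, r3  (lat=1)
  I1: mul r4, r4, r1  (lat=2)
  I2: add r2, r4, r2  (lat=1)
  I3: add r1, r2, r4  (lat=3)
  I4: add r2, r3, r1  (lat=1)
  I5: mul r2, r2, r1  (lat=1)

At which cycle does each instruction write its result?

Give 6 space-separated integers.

I0 add r2: issue@1 deps=(None,None) exec_start@1 write@2
I1 mul r4: issue@2 deps=(None,None) exec_start@2 write@4
I2 add r2: issue@3 deps=(1,0) exec_start@4 write@5
I3 add r1: issue@4 deps=(2,1) exec_start@5 write@8
I4 add r2: issue@5 deps=(None,3) exec_start@8 write@9
I5 mul r2: issue@6 deps=(4,3) exec_start@9 write@10

Answer: 2 4 5 8 9 10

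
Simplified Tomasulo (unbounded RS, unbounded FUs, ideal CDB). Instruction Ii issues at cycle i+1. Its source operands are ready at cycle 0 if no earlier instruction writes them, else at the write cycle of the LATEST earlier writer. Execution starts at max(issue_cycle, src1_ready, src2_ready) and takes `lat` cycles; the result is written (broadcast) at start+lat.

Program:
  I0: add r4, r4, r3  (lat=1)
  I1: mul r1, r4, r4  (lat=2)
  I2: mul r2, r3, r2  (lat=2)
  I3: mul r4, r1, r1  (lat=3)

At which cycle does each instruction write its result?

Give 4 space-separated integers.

I0 add r4: issue@1 deps=(None,None) exec_start@1 write@2
I1 mul r1: issue@2 deps=(0,0) exec_start@2 write@4
I2 mul r2: issue@3 deps=(None,None) exec_start@3 write@5
I3 mul r4: issue@4 deps=(1,1) exec_start@4 write@7

Answer: 2 4 5 7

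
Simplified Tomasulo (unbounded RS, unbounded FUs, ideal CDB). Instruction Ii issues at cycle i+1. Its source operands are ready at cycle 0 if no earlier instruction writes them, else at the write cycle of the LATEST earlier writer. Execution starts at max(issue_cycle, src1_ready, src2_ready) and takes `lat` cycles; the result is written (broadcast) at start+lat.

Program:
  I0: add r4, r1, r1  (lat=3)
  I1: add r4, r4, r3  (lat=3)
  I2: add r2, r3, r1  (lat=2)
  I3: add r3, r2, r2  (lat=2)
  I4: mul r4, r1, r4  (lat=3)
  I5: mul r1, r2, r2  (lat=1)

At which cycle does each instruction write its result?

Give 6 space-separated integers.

I0 add r4: issue@1 deps=(None,None) exec_start@1 write@4
I1 add r4: issue@2 deps=(0,None) exec_start@4 write@7
I2 add r2: issue@3 deps=(None,None) exec_start@3 write@5
I3 add r3: issue@4 deps=(2,2) exec_start@5 write@7
I4 mul r4: issue@5 deps=(None,1) exec_start@7 write@10
I5 mul r1: issue@6 deps=(2,2) exec_start@6 write@7

Answer: 4 7 5 7 10 7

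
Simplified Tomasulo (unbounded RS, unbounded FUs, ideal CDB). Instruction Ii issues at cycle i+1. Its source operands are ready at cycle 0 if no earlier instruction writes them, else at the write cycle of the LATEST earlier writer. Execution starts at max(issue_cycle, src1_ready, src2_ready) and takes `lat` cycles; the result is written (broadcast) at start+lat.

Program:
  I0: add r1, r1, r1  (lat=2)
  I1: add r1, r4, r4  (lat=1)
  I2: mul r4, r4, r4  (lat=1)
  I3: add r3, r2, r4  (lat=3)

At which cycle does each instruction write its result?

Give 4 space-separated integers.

I0 add r1: issue@1 deps=(None,None) exec_start@1 write@3
I1 add r1: issue@2 deps=(None,None) exec_start@2 write@3
I2 mul r4: issue@3 deps=(None,None) exec_start@3 write@4
I3 add r3: issue@4 deps=(None,2) exec_start@4 write@7

Answer: 3 3 4 7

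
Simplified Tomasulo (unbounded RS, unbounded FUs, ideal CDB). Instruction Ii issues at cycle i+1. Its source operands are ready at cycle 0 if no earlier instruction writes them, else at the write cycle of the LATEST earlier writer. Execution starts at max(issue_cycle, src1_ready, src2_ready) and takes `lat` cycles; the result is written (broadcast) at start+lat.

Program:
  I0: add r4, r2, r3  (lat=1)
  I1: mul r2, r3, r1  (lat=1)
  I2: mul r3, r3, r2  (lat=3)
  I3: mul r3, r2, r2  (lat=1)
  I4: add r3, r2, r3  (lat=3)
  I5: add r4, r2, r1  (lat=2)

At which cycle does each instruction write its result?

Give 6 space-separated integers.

I0 add r4: issue@1 deps=(None,None) exec_start@1 write@2
I1 mul r2: issue@2 deps=(None,None) exec_start@2 write@3
I2 mul r3: issue@3 deps=(None,1) exec_start@3 write@6
I3 mul r3: issue@4 deps=(1,1) exec_start@4 write@5
I4 add r3: issue@5 deps=(1,3) exec_start@5 write@8
I5 add r4: issue@6 deps=(1,None) exec_start@6 write@8

Answer: 2 3 6 5 8 8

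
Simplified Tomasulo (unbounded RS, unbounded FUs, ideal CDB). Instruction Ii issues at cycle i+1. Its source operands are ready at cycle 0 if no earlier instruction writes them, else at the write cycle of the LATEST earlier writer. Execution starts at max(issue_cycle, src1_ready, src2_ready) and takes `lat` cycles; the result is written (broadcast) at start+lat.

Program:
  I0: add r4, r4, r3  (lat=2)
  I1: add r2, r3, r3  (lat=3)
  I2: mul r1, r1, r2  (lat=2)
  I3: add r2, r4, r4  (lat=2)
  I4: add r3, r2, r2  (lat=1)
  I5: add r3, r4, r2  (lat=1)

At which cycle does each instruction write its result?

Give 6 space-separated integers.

Answer: 3 5 7 6 7 7

Derivation:
I0 add r4: issue@1 deps=(None,None) exec_start@1 write@3
I1 add r2: issue@2 deps=(None,None) exec_start@2 write@5
I2 mul r1: issue@3 deps=(None,1) exec_start@5 write@7
I3 add r2: issue@4 deps=(0,0) exec_start@4 write@6
I4 add r3: issue@5 deps=(3,3) exec_start@6 write@7
I5 add r3: issue@6 deps=(0,3) exec_start@6 write@7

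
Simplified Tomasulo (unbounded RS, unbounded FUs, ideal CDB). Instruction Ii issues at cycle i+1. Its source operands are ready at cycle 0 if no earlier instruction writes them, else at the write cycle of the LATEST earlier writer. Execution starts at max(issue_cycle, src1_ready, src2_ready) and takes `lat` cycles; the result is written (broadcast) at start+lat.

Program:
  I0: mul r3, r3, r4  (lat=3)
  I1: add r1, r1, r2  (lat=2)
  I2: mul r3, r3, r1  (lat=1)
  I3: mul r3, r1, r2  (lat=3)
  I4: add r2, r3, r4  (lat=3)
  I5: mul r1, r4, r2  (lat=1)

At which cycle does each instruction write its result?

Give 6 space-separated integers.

I0 mul r3: issue@1 deps=(None,None) exec_start@1 write@4
I1 add r1: issue@2 deps=(None,None) exec_start@2 write@4
I2 mul r3: issue@3 deps=(0,1) exec_start@4 write@5
I3 mul r3: issue@4 deps=(1,None) exec_start@4 write@7
I4 add r2: issue@5 deps=(3,None) exec_start@7 write@10
I5 mul r1: issue@6 deps=(None,4) exec_start@10 write@11

Answer: 4 4 5 7 10 11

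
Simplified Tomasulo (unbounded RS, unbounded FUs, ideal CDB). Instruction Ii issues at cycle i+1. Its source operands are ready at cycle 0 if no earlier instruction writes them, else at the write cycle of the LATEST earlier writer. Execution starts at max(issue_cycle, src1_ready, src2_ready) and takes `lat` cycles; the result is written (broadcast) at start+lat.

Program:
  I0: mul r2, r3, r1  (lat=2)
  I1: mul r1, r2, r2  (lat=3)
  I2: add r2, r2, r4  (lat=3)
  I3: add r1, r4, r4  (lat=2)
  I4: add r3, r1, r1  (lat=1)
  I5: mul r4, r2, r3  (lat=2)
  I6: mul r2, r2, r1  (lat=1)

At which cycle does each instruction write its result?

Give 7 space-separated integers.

Answer: 3 6 6 6 7 9 8

Derivation:
I0 mul r2: issue@1 deps=(None,None) exec_start@1 write@3
I1 mul r1: issue@2 deps=(0,0) exec_start@3 write@6
I2 add r2: issue@3 deps=(0,None) exec_start@3 write@6
I3 add r1: issue@4 deps=(None,None) exec_start@4 write@6
I4 add r3: issue@5 deps=(3,3) exec_start@6 write@7
I5 mul r4: issue@6 deps=(2,4) exec_start@7 write@9
I6 mul r2: issue@7 deps=(2,3) exec_start@7 write@8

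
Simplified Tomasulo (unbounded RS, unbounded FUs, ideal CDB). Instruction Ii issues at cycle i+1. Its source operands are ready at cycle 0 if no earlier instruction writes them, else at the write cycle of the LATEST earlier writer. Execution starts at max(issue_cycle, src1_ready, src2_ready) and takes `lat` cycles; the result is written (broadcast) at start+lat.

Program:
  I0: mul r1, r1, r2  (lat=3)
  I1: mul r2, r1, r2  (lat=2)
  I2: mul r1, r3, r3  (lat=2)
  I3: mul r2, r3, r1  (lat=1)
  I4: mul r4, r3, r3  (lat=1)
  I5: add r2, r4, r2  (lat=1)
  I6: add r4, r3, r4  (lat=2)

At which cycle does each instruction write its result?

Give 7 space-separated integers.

I0 mul r1: issue@1 deps=(None,None) exec_start@1 write@4
I1 mul r2: issue@2 deps=(0,None) exec_start@4 write@6
I2 mul r1: issue@3 deps=(None,None) exec_start@3 write@5
I3 mul r2: issue@4 deps=(None,2) exec_start@5 write@6
I4 mul r4: issue@5 deps=(None,None) exec_start@5 write@6
I5 add r2: issue@6 deps=(4,3) exec_start@6 write@7
I6 add r4: issue@7 deps=(None,4) exec_start@7 write@9

Answer: 4 6 5 6 6 7 9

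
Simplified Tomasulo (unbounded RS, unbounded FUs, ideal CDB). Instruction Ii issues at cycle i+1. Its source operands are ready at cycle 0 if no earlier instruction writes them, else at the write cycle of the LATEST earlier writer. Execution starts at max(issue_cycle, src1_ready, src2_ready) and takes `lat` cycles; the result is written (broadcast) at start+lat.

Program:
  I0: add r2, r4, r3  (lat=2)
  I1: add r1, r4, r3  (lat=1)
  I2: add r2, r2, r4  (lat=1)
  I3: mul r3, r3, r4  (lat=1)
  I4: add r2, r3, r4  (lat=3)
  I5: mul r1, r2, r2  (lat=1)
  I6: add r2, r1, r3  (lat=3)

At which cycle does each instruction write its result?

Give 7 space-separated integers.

I0 add r2: issue@1 deps=(None,None) exec_start@1 write@3
I1 add r1: issue@2 deps=(None,None) exec_start@2 write@3
I2 add r2: issue@3 deps=(0,None) exec_start@3 write@4
I3 mul r3: issue@4 deps=(None,None) exec_start@4 write@5
I4 add r2: issue@5 deps=(3,None) exec_start@5 write@8
I5 mul r1: issue@6 deps=(4,4) exec_start@8 write@9
I6 add r2: issue@7 deps=(5,3) exec_start@9 write@12

Answer: 3 3 4 5 8 9 12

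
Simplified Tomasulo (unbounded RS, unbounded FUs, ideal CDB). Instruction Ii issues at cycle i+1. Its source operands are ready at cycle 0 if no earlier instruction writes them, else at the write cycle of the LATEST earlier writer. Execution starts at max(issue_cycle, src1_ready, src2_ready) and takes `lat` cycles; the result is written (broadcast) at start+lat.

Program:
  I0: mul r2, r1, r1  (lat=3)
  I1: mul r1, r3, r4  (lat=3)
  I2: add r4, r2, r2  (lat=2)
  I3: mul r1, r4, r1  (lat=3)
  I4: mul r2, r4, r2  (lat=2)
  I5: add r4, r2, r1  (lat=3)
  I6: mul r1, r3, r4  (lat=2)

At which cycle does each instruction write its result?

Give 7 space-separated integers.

Answer: 4 5 6 9 8 12 14

Derivation:
I0 mul r2: issue@1 deps=(None,None) exec_start@1 write@4
I1 mul r1: issue@2 deps=(None,None) exec_start@2 write@5
I2 add r4: issue@3 deps=(0,0) exec_start@4 write@6
I3 mul r1: issue@4 deps=(2,1) exec_start@6 write@9
I4 mul r2: issue@5 deps=(2,0) exec_start@6 write@8
I5 add r4: issue@6 deps=(4,3) exec_start@9 write@12
I6 mul r1: issue@7 deps=(None,5) exec_start@12 write@14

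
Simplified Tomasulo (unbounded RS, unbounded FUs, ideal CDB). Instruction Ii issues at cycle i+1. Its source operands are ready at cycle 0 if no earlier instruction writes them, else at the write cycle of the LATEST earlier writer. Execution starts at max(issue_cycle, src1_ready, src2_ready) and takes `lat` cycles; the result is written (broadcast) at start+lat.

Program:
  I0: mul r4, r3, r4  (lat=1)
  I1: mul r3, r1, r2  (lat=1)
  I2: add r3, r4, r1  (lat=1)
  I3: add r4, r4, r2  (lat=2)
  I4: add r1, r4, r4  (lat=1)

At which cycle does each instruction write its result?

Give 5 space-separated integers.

I0 mul r4: issue@1 deps=(None,None) exec_start@1 write@2
I1 mul r3: issue@2 deps=(None,None) exec_start@2 write@3
I2 add r3: issue@3 deps=(0,None) exec_start@3 write@4
I3 add r4: issue@4 deps=(0,None) exec_start@4 write@6
I4 add r1: issue@5 deps=(3,3) exec_start@6 write@7

Answer: 2 3 4 6 7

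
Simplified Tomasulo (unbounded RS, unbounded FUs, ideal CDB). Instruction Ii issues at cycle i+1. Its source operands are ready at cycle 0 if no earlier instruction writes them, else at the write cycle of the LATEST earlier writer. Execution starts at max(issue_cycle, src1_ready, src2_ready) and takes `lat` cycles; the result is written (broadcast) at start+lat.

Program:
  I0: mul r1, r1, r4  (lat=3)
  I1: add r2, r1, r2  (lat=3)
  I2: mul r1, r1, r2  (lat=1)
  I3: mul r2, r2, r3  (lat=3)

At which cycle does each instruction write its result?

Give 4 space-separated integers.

Answer: 4 7 8 10

Derivation:
I0 mul r1: issue@1 deps=(None,None) exec_start@1 write@4
I1 add r2: issue@2 deps=(0,None) exec_start@4 write@7
I2 mul r1: issue@3 deps=(0,1) exec_start@7 write@8
I3 mul r2: issue@4 deps=(1,None) exec_start@7 write@10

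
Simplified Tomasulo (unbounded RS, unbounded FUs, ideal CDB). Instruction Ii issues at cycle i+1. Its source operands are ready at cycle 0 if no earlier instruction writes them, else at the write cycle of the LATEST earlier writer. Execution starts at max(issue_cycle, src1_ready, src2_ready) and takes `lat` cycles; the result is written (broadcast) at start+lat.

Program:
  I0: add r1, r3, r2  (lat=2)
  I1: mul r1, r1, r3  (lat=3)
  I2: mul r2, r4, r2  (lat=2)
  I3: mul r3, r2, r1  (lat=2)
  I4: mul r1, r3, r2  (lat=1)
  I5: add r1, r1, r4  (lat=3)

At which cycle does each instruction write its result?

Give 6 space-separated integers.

Answer: 3 6 5 8 9 12

Derivation:
I0 add r1: issue@1 deps=(None,None) exec_start@1 write@3
I1 mul r1: issue@2 deps=(0,None) exec_start@3 write@6
I2 mul r2: issue@3 deps=(None,None) exec_start@3 write@5
I3 mul r3: issue@4 deps=(2,1) exec_start@6 write@8
I4 mul r1: issue@5 deps=(3,2) exec_start@8 write@9
I5 add r1: issue@6 deps=(4,None) exec_start@9 write@12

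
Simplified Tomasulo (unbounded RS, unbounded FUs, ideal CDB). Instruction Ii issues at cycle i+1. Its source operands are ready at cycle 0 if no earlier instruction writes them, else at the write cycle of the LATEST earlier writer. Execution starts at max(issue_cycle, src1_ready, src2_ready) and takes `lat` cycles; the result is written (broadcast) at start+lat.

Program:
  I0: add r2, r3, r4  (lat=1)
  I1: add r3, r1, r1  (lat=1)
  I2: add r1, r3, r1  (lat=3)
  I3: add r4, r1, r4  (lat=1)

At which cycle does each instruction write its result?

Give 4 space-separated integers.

I0 add r2: issue@1 deps=(None,None) exec_start@1 write@2
I1 add r3: issue@2 deps=(None,None) exec_start@2 write@3
I2 add r1: issue@3 deps=(1,None) exec_start@3 write@6
I3 add r4: issue@4 deps=(2,None) exec_start@6 write@7

Answer: 2 3 6 7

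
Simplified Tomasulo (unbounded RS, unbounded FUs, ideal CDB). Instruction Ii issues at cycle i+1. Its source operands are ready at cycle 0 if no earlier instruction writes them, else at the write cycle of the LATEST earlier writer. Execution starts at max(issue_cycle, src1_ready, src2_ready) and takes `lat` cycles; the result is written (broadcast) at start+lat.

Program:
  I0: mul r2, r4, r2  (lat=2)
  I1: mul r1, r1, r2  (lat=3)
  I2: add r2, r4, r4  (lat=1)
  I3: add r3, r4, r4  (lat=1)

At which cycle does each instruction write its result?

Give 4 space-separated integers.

Answer: 3 6 4 5

Derivation:
I0 mul r2: issue@1 deps=(None,None) exec_start@1 write@3
I1 mul r1: issue@2 deps=(None,0) exec_start@3 write@6
I2 add r2: issue@3 deps=(None,None) exec_start@3 write@4
I3 add r3: issue@4 deps=(None,None) exec_start@4 write@5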